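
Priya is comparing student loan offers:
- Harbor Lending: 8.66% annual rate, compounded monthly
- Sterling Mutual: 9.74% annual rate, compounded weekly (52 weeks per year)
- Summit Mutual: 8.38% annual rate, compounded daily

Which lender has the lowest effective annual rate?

Harbor Lending: (1 + 0.0866/12)^12 − 1 = 9.012%
Sterling Mutual: (1 + 0.0974/52)^52 − 1 = 10.220%
Summit Mutual: (1 + 0.0838/365)^365 − 1 = 8.740%
The lowest effective annual rate is Summit Mutual at 8.740%.

Summit Mutual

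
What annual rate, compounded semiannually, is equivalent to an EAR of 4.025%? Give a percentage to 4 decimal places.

(1 + r/2)^2 − 1 = 0.04025, so 1 + r/2 = 1.04025^(1/2).
r/2 = 0.019926, so r = 0.039853 = 3.9853%.

3.9853%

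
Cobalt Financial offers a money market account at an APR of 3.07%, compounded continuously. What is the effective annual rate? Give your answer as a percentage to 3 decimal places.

With continuous compounding, EAR = e^0.0307 − 1.
e^0.0307 = 1.031176, so EAR = 0.031176 = 3.118%.

3.118%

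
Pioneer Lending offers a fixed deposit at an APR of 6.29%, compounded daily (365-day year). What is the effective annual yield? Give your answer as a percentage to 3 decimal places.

EAR = (1 + 0.0629/365)^365 − 1.
= 1.064915 − 1 = 6.491%.

6.491%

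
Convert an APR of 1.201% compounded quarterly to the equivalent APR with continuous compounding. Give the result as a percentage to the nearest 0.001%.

EAR = (1 + 0.01201/4)^4 − 1 = 0.012064.
Equivalent continuous rate: r = ln(1 + 0.012064) = 0.011992 = 1.199%.

1.199%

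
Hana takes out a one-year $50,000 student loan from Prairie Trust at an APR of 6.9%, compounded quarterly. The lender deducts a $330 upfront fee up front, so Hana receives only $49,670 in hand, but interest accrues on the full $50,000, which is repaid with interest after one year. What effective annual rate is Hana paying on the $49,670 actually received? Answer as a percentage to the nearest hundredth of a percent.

Amount owed after one year: 50,000 × (1 + 0.069/4)^4 = 50,000 × 1.070806 = $53,540.30.
Effective rate on net proceeds: 53,540.30 / 49,670 − 1 = 0.077920 = 7.79%.

7.79%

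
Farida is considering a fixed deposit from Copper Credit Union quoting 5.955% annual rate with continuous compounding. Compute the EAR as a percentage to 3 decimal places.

With continuous compounding, EAR = e^0.05955 − 1.
e^0.05955 = 1.061359, so EAR = 0.061359 = 6.136%.

6.136%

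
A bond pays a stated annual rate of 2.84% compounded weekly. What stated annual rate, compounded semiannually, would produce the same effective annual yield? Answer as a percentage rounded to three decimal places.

EAR = (1 + 0.0284/52)^52 − 1 = 0.028799.
Solve (1 + r/2)^2 = 1.028799: r/2 = 1.028799^(1/2) − 1 = 0.014297, so r = 0.028595 = 2.859%.

2.859%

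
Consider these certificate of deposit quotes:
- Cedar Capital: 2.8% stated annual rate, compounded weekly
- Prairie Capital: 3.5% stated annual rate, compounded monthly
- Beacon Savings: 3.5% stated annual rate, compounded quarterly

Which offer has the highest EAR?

Cedar Capital: (1 + 0.028/52)^52 − 1 = 2.839%
Prairie Capital: (1 + 0.035/12)^12 − 1 = 3.557%
Beacon Savings: (1 + 0.035/4)^4 − 1 = 3.546%
The highest effective annual rate is Prairie Capital at 3.557%.

Prairie Capital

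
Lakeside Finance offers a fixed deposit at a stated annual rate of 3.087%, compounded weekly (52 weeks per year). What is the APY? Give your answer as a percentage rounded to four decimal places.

EAR = (1 + 0.03087/52)^52 − 1.
= (1 + 0.000594)^52 − 1 = 1.031342 − 1 = 3.1342%.

3.1342%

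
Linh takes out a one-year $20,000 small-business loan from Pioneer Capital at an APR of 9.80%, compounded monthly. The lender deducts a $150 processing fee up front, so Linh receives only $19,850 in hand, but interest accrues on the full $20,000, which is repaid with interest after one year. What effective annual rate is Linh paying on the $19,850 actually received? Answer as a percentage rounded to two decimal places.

Amount owed after one year: 20,000 × (1 + 0.0980/12)^12 = 20,000 × 1.102524 = $22,050.48.
Effective rate on net proceeds: 22,050.48 / 19,850 − 1 = 0.110855 = 11.09%.

11.09%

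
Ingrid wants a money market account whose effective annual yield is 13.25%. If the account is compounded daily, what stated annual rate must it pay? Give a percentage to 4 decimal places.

12.4449%

(1 + r/365)^365 − 1 = 0.1325, so 1 + r/365 = 1.1325^(1/365).
r/365 = 0.000341, so r = 0.124449 = 12.4449%.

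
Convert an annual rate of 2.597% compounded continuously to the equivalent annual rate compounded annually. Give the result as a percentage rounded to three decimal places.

2.631%

EAR under continuous compounding: e^0.02597 − 1 = 0.026310.
Compounded annually, the equivalent nominal rate is the EAR itself: 2.631%.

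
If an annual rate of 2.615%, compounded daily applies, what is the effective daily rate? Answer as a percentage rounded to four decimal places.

With a nominal annual rate compounded daily, the periodic rate is the nominal rate divided by 365.
i = 0.02615 / 365 = 0.0000716 = 0.0072%.

0.0072%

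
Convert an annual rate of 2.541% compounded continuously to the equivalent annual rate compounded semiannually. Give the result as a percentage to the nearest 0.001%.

2.557%

EAR under continuous compounding: e^0.02541 − 1 = 0.025736.
Solve (1 + r/2)^2 = 1.025736: r/2 = 1.025736^(1/2) − 1 = 0.012786, so r = 0.025572 = 2.557%.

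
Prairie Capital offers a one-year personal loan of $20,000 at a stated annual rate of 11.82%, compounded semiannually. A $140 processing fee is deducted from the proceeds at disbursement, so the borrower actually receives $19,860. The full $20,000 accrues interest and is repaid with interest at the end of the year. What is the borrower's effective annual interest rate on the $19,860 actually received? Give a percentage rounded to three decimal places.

12.960%

Amount owed after one year: 20,000 × (1 + 0.1182/2)^2 = 20,000 × 1.121693 = $22,433.86.
Effective rate on net proceeds: 22,433.86 / 19,860 − 1 = 0.129600 = 12.960%.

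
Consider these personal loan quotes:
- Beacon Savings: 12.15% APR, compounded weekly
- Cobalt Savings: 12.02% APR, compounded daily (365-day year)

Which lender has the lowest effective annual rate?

Beacon Savings: (1 + 0.1215/52)^52 − 1 = 12.903%
Cobalt Savings: (1 + 0.1202/365)^365 − 1 = 12.770%
The lowest effective annual rate is Cobalt Savings at 12.770%.

Cobalt Savings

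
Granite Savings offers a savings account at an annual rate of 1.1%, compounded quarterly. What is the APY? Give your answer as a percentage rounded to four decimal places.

EAR = (1 + 0.011/4)^4 − 1.
= 1.011045 − 1 = 1.1045%.

1.1045%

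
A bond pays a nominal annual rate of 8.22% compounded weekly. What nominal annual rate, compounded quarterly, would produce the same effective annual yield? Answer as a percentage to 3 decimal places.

EAR = (1 + 0.0822/52)^52 − 1 = 0.085602.
Solve (1 + r/4)^4 = 1.085602: r/4 = 1.085602^(1/4) − 1 = 0.020746, so r = 0.082984 = 8.298%.

8.298%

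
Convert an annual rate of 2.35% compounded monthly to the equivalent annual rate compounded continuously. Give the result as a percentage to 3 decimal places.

2.348%

EAR = (1 + 0.0235/12)^12 − 1 = 0.023755.
Equivalent continuous rate: r = ln(1 + 0.023755) = 0.023477 = 2.348%.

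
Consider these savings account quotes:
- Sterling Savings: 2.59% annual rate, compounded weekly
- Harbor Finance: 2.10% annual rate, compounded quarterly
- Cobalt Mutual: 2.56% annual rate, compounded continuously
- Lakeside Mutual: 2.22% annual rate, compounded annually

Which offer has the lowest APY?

Harbor Finance

Sterling Savings: (1 + 0.0259/52)^52 − 1 = 2.623%
Harbor Finance: (1 + 0.0210/4)^4 − 1 = 2.117%
Cobalt Mutual: e^0.0256 − 1 = 2.593%
Lakeside Mutual: compounded annually, EAR = 2.220%
The lowest effective annual rate is Harbor Finance at 2.117%.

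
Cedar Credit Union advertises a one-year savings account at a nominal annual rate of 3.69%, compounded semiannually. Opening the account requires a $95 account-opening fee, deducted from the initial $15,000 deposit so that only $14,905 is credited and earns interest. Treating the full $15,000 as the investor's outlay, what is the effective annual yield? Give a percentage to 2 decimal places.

3.07%

Value after one year: 14,905 × (1 + 0.0369/2)^2 = 14,905 × 1.037240 = $15,460.07.
Effective yield on the $15,000 outlay: 15,460.07 / 15,000 − 1 = 0.030671 = 3.07%.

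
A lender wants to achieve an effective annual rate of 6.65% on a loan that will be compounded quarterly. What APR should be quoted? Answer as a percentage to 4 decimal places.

6.4903%

(1 + r/4)^4 − 1 = 0.0665, so 1 + r/4 = 1.0665^(1/4).
r/4 = 0.016226, so r = 0.064903 = 6.4903%.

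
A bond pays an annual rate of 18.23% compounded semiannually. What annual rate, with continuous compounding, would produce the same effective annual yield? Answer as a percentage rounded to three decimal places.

EAR = (1 + 0.1823/2)^2 − 1 = 0.190608.
Equivalent continuous rate: r = ln(1 + 0.190608) = 0.174464 = 17.446%.

17.446%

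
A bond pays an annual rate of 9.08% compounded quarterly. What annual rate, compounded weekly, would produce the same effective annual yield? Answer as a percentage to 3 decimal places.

8.986%

EAR = (1 + 0.0908/4)^4 − 1 = 0.093939.
Solve (1 + r/52)^52 = 1.093939: r/52 = 1.093939^(1/52) − 1 = 0.001728, so r = 0.089862 = 8.986%.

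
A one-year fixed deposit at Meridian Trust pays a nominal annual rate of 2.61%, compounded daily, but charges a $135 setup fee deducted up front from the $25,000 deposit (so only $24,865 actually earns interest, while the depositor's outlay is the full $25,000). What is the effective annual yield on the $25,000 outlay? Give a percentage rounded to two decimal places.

Value after one year: 24,865 × (1 + 0.0261/365)^365 = 24,865 × 1.026443 = $25,522.50.
Effective yield on the $25,000 outlay: 25,522.50 / 25,000 − 1 = 0.020900 = 2.09%.

2.09%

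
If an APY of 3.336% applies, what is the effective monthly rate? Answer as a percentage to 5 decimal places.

The per-month rate i satisfies (1 + i)^12 = 1 + 0.03336.
i = 1.03336^(1/12) − 1 = 0.0027384 = 0.27384%.

0.27384%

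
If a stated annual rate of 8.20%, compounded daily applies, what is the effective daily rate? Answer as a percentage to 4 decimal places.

0.0225%

With a nominal annual rate compounded daily, the periodic rate is the nominal rate divided by 365.
i = 0.0820 / 365 = 0.0002247 = 0.0225%.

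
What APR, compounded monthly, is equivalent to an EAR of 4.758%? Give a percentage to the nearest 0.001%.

(1 + r/12)^12 − 1 = 0.04758, so 1 + r/12 = 1.04758^(1/12).
r/12 = 0.003881, so r = 0.046573 = 4.657%.

4.657%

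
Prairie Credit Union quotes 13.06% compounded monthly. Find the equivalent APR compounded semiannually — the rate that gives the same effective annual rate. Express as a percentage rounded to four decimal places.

EAR = (1 + 0.1306/12)^12 − 1 = 0.138708.
Solve (1 + r/2)^2 = 1.138708: r/2 = 1.138708^(1/2) − 1 = 0.067103, so r = 0.134205 = 13.4205%.

13.4205%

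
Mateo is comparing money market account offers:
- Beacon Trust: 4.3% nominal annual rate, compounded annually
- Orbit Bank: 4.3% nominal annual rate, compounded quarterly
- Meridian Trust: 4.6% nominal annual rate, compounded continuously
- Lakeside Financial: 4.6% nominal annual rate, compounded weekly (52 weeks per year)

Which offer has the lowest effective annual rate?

Beacon Trust: compounded annually, EAR = 4.300%
Orbit Bank: (1 + 0.043/4)^4 − 1 = 4.370%
Meridian Trust: e^0.046 − 1 = 4.707%
Lakeside Financial: (1 + 0.046/52)^52 − 1 = 4.705%
The lowest effective annual rate is Beacon Trust at 4.300%.

Beacon Trust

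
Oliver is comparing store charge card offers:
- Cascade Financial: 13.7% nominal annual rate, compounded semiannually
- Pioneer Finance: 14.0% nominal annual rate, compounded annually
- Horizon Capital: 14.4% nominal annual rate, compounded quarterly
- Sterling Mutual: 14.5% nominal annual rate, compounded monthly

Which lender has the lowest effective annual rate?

Pioneer Finance

Cascade Financial: (1 + 0.137/2)^2 − 1 = 14.169%
Pioneer Finance: compounded annually, EAR = 14.000%
Horizon Capital: (1 + 0.144/4)^4 − 1 = 15.196%
Sterling Mutual: (1 + 0.145/12)^12 − 1 = 15.504%
The lowest effective annual rate is Pioneer Finance at 14.000%.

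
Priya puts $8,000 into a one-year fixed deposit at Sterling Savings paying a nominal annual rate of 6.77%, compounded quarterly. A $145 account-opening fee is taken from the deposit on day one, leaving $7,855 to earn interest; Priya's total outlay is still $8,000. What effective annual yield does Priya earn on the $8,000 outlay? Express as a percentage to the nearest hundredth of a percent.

5.01%

Value after one year: 7,855 × (1 + 0.0677/4)^4 = 7,855 × 1.069438 = $8,400.44.
Effective yield on the $8,000 outlay: 8,400.44 / 8,000 − 1 = 0.050055 = 5.01%.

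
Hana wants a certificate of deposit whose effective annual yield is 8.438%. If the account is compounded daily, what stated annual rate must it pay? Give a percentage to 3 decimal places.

(1 + r/365)^365 − 1 = 0.08438, so 1 + r/365 = 1.08438^(1/365).
r/365 = 0.000222, so r = 0.081017 = 8.102%.

8.102%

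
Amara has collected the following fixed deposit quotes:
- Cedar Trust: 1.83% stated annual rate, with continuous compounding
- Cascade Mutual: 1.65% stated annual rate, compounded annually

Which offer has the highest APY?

Cedar Trust: e^0.0183 − 1 = 1.847%
Cascade Mutual: compounded annually, EAR = 1.650%
The highest effective annual rate is Cedar Trust at 1.847%.

Cedar Trust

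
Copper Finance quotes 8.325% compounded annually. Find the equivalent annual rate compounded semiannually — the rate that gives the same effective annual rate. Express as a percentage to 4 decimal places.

Compounded annually, EAR = nominal = 0.083250.
Solve (1 + r/2)^2 = 1.083250: r/2 = 1.083250^(1/2) − 1 = 0.040793, so r = 0.081586 = 8.1586%.

8.1586%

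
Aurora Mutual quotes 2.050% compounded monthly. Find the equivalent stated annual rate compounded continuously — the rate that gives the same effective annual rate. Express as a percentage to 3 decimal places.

EAR = (1 + 0.02050/12)^12 − 1 = 0.020694.
Equivalent continuous rate: r = ln(1 + 0.020694) = 0.020483 = 2.048%.

2.048%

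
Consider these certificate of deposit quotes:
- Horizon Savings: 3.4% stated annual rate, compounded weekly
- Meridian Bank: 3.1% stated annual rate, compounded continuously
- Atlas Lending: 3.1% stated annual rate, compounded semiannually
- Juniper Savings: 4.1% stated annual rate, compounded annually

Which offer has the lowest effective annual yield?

Atlas Lending

Horizon Savings: (1 + 0.034/52)^52 − 1 = 3.457%
Meridian Bank: e^0.031 − 1 = 3.149%
Atlas Lending: (1 + 0.031/2)^2 − 1 = 3.124%
Juniper Savings: compounded annually, EAR = 4.100%
The lowest effective annual rate is Atlas Lending at 3.124%.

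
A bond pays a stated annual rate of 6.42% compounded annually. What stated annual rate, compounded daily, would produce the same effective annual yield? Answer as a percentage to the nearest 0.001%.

Compounded annually, EAR = nominal = 0.064200.
Solve (1 + r/365)^365 = 1.064200: r/365 = 1.064200^(1/365) − 1 = 0.000170, so r = 0.062229 = 6.223%.

6.223%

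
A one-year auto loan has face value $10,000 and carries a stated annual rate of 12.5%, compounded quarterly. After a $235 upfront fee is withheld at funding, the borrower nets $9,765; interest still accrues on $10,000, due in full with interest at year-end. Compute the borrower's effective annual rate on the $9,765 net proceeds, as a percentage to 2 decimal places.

15.82%

Amount owed after one year: 10,000 × (1 + 0.125/4)^4 = 10,000 × 1.130982 = $11,309.82.
Effective rate on net proceeds: 11,309.82 / 9,765 − 1 = 0.158200 = 15.82%.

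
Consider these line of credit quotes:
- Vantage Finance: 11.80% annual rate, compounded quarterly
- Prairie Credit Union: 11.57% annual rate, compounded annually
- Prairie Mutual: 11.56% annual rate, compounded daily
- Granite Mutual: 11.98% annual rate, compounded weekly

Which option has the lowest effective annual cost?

Prairie Credit Union

Vantage Finance: (1 + 0.1180/4)^4 − 1 = 12.332%
Prairie Credit Union: compounded annually, EAR = 11.570%
Prairie Mutual: (1 + 0.1156/365)^365 − 1 = 12.253%
Granite Mutual: (1 + 0.1198/52)^52 − 1 = 12.712%
The lowest effective annual rate is Prairie Credit Union at 11.570%.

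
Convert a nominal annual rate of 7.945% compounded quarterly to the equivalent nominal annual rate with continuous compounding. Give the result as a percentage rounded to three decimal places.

7.867%

EAR = (1 + 0.07945/4)^4 − 1 = 0.081849.
Equivalent continuous rate: r = ln(1 + 0.081849) = 0.078671 = 7.867%.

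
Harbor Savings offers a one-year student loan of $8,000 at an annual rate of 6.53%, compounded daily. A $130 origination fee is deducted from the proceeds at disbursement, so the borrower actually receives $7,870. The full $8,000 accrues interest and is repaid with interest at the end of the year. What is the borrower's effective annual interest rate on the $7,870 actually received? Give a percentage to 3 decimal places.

8.511%

Amount owed after one year: 8,000 × (1 + 0.0653/365)^365 = 8,000 × 1.067473 = $8,539.78.
Effective rate on net proceeds: 8,539.78 / 7,870 − 1 = 0.085106 = 8.511%.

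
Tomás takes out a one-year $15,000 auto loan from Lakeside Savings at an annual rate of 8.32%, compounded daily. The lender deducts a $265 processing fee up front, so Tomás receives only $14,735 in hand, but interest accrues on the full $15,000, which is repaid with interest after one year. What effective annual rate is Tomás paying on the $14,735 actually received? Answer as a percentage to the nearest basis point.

10.63%

Amount owed after one year: 15,000 × (1 + 0.0832/365)^365 = 15,000 × 1.086749 = $16,301.23.
Effective rate on net proceeds: 16,301.23 / 14,735 − 1 = 0.106293 = 10.63%.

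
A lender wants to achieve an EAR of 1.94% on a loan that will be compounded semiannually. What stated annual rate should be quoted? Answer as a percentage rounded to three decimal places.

1.931%

(1 + r/2)^2 − 1 = 0.0194, so 1 + r/2 = 1.0194^(1/2).
r/2 = 0.009653, so r = 0.019307 = 1.931%.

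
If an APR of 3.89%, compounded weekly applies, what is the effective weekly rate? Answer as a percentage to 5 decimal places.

0.07481%

With a nominal annual rate compounded weekly, the periodic rate is the nominal rate divided by 52.
i = 0.0389 / 52 = 0.0007481 = 0.07481%.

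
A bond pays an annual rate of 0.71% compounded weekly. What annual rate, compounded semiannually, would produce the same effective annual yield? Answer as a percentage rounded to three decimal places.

EAR = (1 + 0.0071/52)^52 − 1 = 0.007125.
Solve (1 + r/2)^2 = 1.007125: r/2 = 1.007125^(1/2) − 1 = 0.003556, so r = 0.007112 = 0.711%.

0.711%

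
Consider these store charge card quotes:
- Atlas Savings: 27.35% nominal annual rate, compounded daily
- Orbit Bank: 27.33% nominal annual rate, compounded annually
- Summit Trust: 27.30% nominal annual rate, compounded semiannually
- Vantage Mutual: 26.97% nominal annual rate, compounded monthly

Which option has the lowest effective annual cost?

Atlas Savings: (1 + 0.2735/365)^365 − 1 = 31.442%
Orbit Bank: compounded annually, EAR = 27.330%
Summit Trust: (1 + 0.2730/2)^2 − 1 = 29.163%
Vantage Mutual: (1 + 0.2697/12)^12 − 1 = 30.567%
The lowest effective annual rate is Orbit Bank at 27.330%.

Orbit Bank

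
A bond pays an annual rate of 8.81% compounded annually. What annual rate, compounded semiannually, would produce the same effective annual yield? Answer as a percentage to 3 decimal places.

8.624%

Compounded annually, EAR = nominal = 0.088100.
Solve (1 + r/2)^2 = 1.088100: r/2 = 1.088100^(1/2) − 1 = 0.043120, so r = 0.086241 = 8.624%.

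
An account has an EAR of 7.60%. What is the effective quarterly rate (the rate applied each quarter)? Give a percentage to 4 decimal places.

1.8481%

The per-quarter rate i satisfies (1 + i)^4 = 1 + 0.0760.
i = 1.0760^(1/4) − 1 = 0.0184813 = 1.8481%.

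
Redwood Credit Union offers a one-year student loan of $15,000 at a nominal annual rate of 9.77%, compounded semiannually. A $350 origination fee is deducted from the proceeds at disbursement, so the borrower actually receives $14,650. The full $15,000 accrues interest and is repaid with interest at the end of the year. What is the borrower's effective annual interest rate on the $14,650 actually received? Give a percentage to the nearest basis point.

12.64%

Amount owed after one year: 15,000 × (1 + 0.0977/2)^2 = 15,000 × 1.100086 = $16,501.29.
Effective rate on net proceeds: 16,501.29 / 14,650 − 1 = 0.126368 = 12.64%.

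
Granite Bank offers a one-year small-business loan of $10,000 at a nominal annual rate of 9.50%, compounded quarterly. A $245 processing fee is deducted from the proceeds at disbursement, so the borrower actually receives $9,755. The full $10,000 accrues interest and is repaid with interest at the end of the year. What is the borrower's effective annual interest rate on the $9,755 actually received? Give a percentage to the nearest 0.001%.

Amount owed after one year: 10,000 × (1 + 0.0950/4)^4 = 10,000 × 1.098438 = $10,984.38.
Effective rate on net proceeds: 10,984.38 / 9,755 − 1 = 0.126026 = 12.603%.

12.603%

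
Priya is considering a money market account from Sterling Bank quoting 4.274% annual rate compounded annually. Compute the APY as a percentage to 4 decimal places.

4.2740%

Annual compounding means the effective rate equals the nominal rate: 4.2740%.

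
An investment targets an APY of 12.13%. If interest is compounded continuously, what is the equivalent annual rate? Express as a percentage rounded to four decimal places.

Continuous: nominal r satisfies e^r − 1 = 0.1213.
r = ln(1 + 0.1213) = ln(1.1213) = 0.114489 = 11.4489%.

11.4489%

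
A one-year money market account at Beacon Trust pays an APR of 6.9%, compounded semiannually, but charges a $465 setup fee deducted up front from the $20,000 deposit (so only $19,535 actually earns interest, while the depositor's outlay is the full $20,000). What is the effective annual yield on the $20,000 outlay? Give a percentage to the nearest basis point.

4.53%

Value after one year: 19,535 × (1 + 0.069/2)^2 = 19,535 × 1.070190 = $20,906.17.
Effective yield on the $20,000 outlay: 20,906.17 / 20,000 − 1 = 0.045308 = 4.53%.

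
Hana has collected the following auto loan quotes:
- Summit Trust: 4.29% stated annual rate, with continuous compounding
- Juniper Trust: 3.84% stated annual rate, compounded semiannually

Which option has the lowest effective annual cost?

Summit Trust: e^0.0429 − 1 = 4.383%
Juniper Trust: (1 + 0.0384/2)^2 − 1 = 3.877%
The lowest effective annual rate is Juniper Trust at 3.877%.

Juniper Trust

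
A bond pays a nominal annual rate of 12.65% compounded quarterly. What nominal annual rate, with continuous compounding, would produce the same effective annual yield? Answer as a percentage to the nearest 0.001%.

12.454%

EAR = (1 + 0.1265/4)^4 − 1 = 0.132628.
Equivalent continuous rate: r = ln(1 + 0.132628) = 0.124541 = 12.454%.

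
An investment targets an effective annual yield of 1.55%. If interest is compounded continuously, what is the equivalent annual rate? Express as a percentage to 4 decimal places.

Continuous: nominal r satisfies e^r − 1 = 0.0155.
r = ln(1 + 0.0155) = ln(1.0155) = 0.015381 = 1.5381%.

1.5381%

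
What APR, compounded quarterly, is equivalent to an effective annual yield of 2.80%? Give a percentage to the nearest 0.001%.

(1 + r/4)^4 − 1 = 0.0280, so 1 + r/4 = 1.0280^(1/4).
r/4 = 0.006928, so r = 0.027711 = 2.771%.

2.771%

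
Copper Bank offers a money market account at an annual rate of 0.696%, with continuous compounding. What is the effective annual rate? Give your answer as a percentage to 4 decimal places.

With continuous compounding, EAR = e^0.00696 − 1.
e^0.00696 = 1.006984, so EAR = 0.006984 = 0.6984%.

0.6984%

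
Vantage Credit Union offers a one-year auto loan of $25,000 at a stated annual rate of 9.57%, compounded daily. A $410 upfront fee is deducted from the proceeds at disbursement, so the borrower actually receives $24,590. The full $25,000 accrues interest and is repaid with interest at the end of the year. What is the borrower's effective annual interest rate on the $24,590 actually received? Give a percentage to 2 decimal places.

Amount owed after one year: 25,000 × (1 + 0.0957/365)^365 = 25,000 × 1.100415 = $27,510.38.
Effective rate on net proceeds: 27,510.38 / 24,590 − 1 = 0.118763 = 11.88%.

11.88%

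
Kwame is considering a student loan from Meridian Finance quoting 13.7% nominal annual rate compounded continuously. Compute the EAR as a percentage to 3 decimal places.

14.683%

With continuous compounding, EAR = e^0.137 − 1.
e^0.137 = 1.146828, so EAR = 0.146828 = 14.683%.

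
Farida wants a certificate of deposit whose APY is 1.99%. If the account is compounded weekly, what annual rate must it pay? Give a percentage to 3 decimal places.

1.971%

(1 + r/52)^52 − 1 = 0.0199, so 1 + r/52 = 1.0199^(1/52).
r/52 = 0.000379, so r = 0.019708 = 1.971%.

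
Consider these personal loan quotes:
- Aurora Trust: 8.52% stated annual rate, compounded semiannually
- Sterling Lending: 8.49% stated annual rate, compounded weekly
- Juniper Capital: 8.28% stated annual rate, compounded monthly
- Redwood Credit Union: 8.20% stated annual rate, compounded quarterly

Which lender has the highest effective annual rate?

Sterling Lending

Aurora Trust: (1 + 0.0852/2)^2 − 1 = 8.701%
Sterling Lending: (1 + 0.0849/52)^52 − 1 = 8.853%
Juniper Capital: (1 + 0.0828/12)^12 − 1 = 8.602%
Redwood Credit Union: (1 + 0.0820/4)^4 − 1 = 8.456%
The highest effective annual rate is Sterling Lending at 8.853%.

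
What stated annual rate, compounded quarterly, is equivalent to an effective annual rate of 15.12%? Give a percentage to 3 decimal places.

14.331%

(1 + r/4)^4 − 1 = 0.1512, so 1 + r/4 = 1.1512^(1/4).
r/4 = 0.035828, so r = 0.143312 = 14.331%.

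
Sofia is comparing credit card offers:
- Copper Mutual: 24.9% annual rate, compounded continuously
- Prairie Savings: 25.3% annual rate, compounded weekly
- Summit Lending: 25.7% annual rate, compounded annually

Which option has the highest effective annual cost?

Prairie Savings

Copper Mutual: e^0.249 − 1 = 28.274%
Prairie Savings: (1 + 0.253/52)^52 − 1 = 28.709%
Summit Lending: compounded annually, EAR = 25.700%
The highest effective annual rate is Prairie Savings at 28.709%.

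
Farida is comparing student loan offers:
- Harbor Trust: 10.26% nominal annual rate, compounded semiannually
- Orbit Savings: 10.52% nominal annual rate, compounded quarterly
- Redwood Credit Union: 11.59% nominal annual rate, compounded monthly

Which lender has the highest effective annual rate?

Harbor Trust: (1 + 0.1026/2)^2 − 1 = 10.523%
Orbit Savings: (1 + 0.1052/4)^4 − 1 = 10.942%
Redwood Credit Union: (1 + 0.1159/12)^12 − 1 = 12.226%
The highest effective annual rate is Redwood Credit Union at 12.226%.

Redwood Credit Union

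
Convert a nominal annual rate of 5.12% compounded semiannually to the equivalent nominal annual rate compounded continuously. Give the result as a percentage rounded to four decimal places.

EAR = (1 + 0.0512/2)^2 − 1 = 0.051855.
Equivalent continuous rate: r = ln(1 + 0.051855) = 0.050556 = 5.0556%.

5.0556%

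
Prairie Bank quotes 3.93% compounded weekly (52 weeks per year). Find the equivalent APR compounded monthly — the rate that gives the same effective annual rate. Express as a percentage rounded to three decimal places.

3.935%

EAR = (1 + 0.0393/52)^52 − 1 = 0.040067.
Solve (1 + r/12)^12 = 1.040067: r/12 = 1.040067^(1/12) − 1 = 0.003279, so r = 0.039350 = 3.935%.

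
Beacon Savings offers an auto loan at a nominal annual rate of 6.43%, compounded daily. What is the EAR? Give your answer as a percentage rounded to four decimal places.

6.6406%

EAR = (1 + 0.0643/365)^365 − 1.
= 1.066406 − 1 = 6.6406%.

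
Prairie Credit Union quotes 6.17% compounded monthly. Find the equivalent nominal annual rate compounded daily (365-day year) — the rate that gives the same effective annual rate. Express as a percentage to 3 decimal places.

6.155%

EAR = (1 + 0.0617/12)^12 − 1 = 0.063475.
Solve (1 + r/365)^365 = 1.063475: r/365 = 1.063475^(1/365) − 1 = 0.000169, so r = 0.061547 = 6.155%.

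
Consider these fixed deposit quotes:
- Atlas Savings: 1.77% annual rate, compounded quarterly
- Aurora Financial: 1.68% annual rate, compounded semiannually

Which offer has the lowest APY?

Atlas Savings: (1 + 0.0177/4)^4 − 1 = 1.782%
Aurora Financial: (1 + 0.0168/2)^2 − 1 = 1.687%
The lowest effective annual rate is Aurora Financial at 1.687%.

Aurora Financial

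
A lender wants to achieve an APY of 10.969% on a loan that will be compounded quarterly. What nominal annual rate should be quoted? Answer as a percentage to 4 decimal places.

10.5447%

(1 + r/4)^4 − 1 = 0.10969, so 1 + r/4 = 1.10969^(1/4).
r/4 = 0.026362, so r = 0.105447 = 10.5447%.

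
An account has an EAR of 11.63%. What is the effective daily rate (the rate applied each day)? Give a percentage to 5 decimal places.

0.03015%

The per-day rate i satisfies (1 + i)^365 = 1 + 0.1163.
i = 1.1163^(1/365) − 1 = 0.0003015 = 0.03015%.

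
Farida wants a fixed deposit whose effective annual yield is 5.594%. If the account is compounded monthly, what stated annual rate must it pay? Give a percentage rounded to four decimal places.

5.4555%

(1 + r/12)^12 − 1 = 0.05594, so 1 + r/12 = 1.05594^(1/12).
r/12 = 0.004546, so r = 0.054555 = 5.4555%.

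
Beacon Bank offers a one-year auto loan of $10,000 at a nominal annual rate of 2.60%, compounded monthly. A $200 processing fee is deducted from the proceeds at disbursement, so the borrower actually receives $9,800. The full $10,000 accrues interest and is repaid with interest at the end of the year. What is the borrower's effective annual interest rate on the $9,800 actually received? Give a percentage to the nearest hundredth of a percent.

4.73%

Amount owed after one year: 10,000 × (1 + 0.0260/12)^12 = 10,000 × 1.026312 = $10,263.12.
Effective rate on net proceeds: 10,263.12 / 9,800 − 1 = 0.047257 = 4.73%.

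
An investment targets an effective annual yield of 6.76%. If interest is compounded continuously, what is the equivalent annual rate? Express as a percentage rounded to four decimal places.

Continuous: nominal r satisfies e^r − 1 = 0.0676.
r = ln(1 + 0.0676) = ln(1.0676) = 0.065413 = 6.5413%.

6.5413%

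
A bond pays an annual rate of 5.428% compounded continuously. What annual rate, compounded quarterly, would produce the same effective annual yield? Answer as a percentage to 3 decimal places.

EAR under continuous compounding: e^0.05428 − 1 = 0.055780.
Solve (1 + r/4)^4 = 1.055780: r/4 = 1.055780^(1/4) − 1 = 0.013662, so r = 0.054650 = 5.465%.

5.465%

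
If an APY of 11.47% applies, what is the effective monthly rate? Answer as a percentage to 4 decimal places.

0.9090%

The per-month rate i satisfies (1 + i)^12 = 1 + 0.1147.
i = 1.1147^(1/12) − 1 = 0.0090898 = 0.9090%.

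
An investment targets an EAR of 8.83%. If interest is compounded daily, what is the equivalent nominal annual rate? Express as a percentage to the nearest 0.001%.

8.463%

(1 + r/365)^365 − 1 = 0.0883, so 1 + r/365 = 1.0883^(1/365).
r/365 = 0.000232, so r = 0.084627 = 8.463%.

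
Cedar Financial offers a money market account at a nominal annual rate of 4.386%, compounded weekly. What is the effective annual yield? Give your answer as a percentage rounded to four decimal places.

EAR = (1 + 0.04386/52)^52 − 1.
= (1 + 0.000843)^52 − 1 = 1.044817 − 1 = 4.4817%.

4.4817%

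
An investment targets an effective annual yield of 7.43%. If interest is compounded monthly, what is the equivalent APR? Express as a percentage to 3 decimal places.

(1 + r/12)^12 − 1 = 0.0743, so 1 + r/12 = 1.0743^(1/12).
r/12 = 0.005990, so r = 0.071884 = 7.188%.

7.188%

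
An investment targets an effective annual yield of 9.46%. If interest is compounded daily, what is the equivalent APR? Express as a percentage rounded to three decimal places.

(1 + r/365)^365 − 1 = 0.0946, so 1 + r/365 = 1.0946^(1/365).
r/365 = 0.000248, so r = 0.090400 = 9.040%.

9.040%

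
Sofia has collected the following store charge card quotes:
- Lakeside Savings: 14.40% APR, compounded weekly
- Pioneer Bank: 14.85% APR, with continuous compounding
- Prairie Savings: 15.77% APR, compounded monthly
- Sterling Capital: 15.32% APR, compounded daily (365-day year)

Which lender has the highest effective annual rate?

Lakeside Savings: (1 + 0.1440/52)^52 − 1 = 15.465%
Pioneer Bank: e^0.1485 − 1 = 16.009%
Prairie Savings: (1 + 0.1577/12)^12 − 1 = 16.961%
Sterling Capital: (1 + 0.1532/365)^365 − 1 = 16.552%
The highest effective annual rate is Prairie Savings at 16.961%.

Prairie Savings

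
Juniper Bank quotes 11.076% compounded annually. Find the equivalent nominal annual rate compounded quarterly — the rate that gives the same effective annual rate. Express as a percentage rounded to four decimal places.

Compounded annually, EAR = nominal = 0.110760.
Solve (1 + r/4)^4 = 1.110760: r/4 = 1.110760^(1/4) − 1 = 0.026609, so r = 0.106436 = 10.6436%.

10.6436%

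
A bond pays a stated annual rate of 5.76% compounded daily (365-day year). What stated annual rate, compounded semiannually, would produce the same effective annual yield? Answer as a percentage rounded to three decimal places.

5.843%

EAR = (1 + 0.0576/365)^365 − 1 = 0.059286.
Solve (1 + r/2)^2 = 1.059286: r/2 = 1.059286^(1/2) − 1 = 0.029216, so r = 0.058433 = 5.843%.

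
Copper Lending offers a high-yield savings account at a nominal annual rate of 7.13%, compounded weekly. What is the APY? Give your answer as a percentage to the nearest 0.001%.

EAR = (1 + 0.0713/52)^52 − 1.
= (1 + 0.001371)^52 − 1 = 1.073851 − 1 = 7.385%.

7.385%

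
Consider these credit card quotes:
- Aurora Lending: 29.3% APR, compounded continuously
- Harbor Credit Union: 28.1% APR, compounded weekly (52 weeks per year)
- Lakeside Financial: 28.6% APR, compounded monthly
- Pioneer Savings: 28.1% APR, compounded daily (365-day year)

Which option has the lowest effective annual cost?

Aurora Lending: e^0.293 − 1 = 34.044%
Harbor Credit Union: (1 + 0.281/52)^52 − 1 = 32.345%
Lakeside Financial: (1 + 0.286/12)^12 − 1 = 32.663%
Pioneer Savings: (1 + 0.281/365)^365 − 1 = 32.431%
The lowest effective annual rate is Harbor Credit Union at 32.345%.

Harbor Credit Union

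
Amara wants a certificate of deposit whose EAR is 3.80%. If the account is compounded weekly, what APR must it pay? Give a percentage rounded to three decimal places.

(1 + r/52)^52 − 1 = 0.0380, so 1 + r/52 = 1.0380^(1/52).
r/52 = 0.000717, so r = 0.037309 = 3.731%.

3.731%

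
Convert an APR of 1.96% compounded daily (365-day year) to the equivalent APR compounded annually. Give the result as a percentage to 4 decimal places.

EAR = (1 + 0.0196/365)^365 − 1 = 0.019793.
Compounded annually, the equivalent nominal rate is the EAR itself: 1.9793%.

1.9793%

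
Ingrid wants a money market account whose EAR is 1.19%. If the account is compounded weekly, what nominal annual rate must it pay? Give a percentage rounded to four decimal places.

1.1831%

(1 + r/52)^52 − 1 = 0.0119, so 1 + r/52 = 1.0119^(1/52).
r/52 = 0.000228, so r = 0.011831 = 1.1831%.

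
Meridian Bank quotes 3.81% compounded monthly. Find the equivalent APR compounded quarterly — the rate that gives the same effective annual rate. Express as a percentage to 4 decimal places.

3.8221%

EAR = (1 + 0.0381/12)^12 − 1 = 0.038772.
Solve (1 + r/4)^4 = 1.038772: r/4 = 1.038772^(1/4) − 1 = 0.009555, so r = 0.038221 = 3.8221%.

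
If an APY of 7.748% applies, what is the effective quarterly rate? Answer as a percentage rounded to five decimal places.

The per-quarter rate i satisfies (1 + i)^4 = 1 + 0.07748.
i = 1.07748^(1/4) − 1 = 0.0188314 = 1.88314%.

1.88314%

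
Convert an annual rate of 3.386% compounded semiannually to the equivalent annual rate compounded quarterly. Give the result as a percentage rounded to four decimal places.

EAR = (1 + 0.03386/2)^2 − 1 = 0.034147.
Solve (1 + r/4)^4 = 1.034147: r/4 = 1.034147^(1/4) − 1 = 0.008429, so r = 0.033718 = 3.3718%.

3.3718%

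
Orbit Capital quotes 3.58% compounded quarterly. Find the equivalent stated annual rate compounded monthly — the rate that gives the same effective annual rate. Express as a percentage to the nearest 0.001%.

3.569%

EAR = (1 + 0.0358/4)^4 − 1 = 0.036283.
Solve (1 + r/12)^12 = 1.036283: r/12 = 1.036283^(1/12) − 1 = 0.002974, so r = 0.035694 = 3.569%.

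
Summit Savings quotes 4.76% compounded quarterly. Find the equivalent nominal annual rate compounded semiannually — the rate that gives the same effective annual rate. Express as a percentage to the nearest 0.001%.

EAR = (1 + 0.0476/4)^4 − 1 = 0.048456.
Solve (1 + r/2)^2 = 1.048456: r/2 = 1.048456^(1/2) − 1 = 0.023942, so r = 0.047883 = 4.788%.

4.788%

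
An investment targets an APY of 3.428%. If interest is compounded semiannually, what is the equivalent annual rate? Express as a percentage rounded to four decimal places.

3.3991%

(1 + r/2)^2 − 1 = 0.03428, so 1 + r/2 = 1.03428^(1/2).
r/2 = 0.016996, so r = 0.033991 = 3.3991%.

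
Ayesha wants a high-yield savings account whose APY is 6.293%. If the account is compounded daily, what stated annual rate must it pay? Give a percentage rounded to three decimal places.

6.103%

(1 + r/365)^365 − 1 = 0.06293, so 1 + r/365 = 1.06293^(1/365).
r/365 = 0.000167, so r = 0.061034 = 6.103%.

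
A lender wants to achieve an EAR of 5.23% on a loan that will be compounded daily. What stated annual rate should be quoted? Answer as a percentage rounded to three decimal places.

(1 + r/365)^365 − 1 = 0.0523, so 1 + r/365 = 1.0523^(1/365).
r/365 = 0.000140, so r = 0.050982 = 5.098%.

5.098%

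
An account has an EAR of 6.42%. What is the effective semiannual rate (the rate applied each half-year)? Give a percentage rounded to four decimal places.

The per-half-year rate i satisfies (1 + i)^2 = 1 + 0.0642.
i = 1.0642^(1/2) − 1 = 0.0316007 = 3.1601%.

3.1601%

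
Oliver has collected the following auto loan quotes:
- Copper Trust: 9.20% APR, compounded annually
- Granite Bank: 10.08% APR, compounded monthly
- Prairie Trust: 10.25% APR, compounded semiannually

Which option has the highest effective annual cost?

Copper Trust: compounded annually, EAR = 9.200%
Granite Bank: (1 + 0.1008/12)^12 − 1 = 10.559%
Prairie Trust: (1 + 0.1025/2)^2 − 1 = 10.513%
The highest effective annual rate is Granite Bank at 10.559%.

Granite Bank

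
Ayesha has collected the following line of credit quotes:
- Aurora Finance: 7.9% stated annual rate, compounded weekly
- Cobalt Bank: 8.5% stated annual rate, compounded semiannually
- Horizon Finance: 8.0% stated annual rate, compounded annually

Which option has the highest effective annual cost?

Aurora Finance: (1 + 0.079/52)^52 − 1 = 8.214%
Cobalt Bank: (1 + 0.085/2)^2 − 1 = 8.681%
Horizon Finance: compounded annually, EAR = 8.000%
The highest effective annual rate is Cobalt Bank at 8.681%.

Cobalt Bank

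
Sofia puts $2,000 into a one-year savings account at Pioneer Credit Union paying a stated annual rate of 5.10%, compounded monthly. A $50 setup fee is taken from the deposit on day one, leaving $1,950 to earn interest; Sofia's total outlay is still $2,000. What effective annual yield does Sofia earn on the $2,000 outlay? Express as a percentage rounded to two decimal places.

2.59%

Value after one year: 1,950 × (1 + 0.0510/12)^12 = 1,950 × 1.052209 = $2,051.81.
Effective yield on the $2,000 outlay: 2,051.81 / 2,000 − 1 = 0.025904 = 2.59%.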